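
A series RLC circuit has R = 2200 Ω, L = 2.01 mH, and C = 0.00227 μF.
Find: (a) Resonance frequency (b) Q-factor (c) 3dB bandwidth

Step 1 — Resonance: ω₀ = 1/√(LC) = 1/√(0.00201·2.27e-09) = 4.682e+05 rad/s.
Step 2 — f₀ = ω₀/(2π) = 7.451e+04 Hz.
Step 3 — Series Q: Q = ω₀L/R = 4.682e+05·0.00201/2200 = 0.4277.
Step 4 — Bandwidth: Δω = ω₀/Q = 1.095e+06 rad/s; BW = Δω/(2π) = 1.742e+05 Hz.

(a) f₀ = 7.451e+04 Hz  (b) Q = 0.4277  (c) BW = 1.742e+05 Hz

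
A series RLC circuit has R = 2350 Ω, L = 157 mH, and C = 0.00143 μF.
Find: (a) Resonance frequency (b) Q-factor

Step 1 — Resonance condition Im(Z)=0 gives ω₀ = 1/√(LC).
Step 2 — ω₀ = 1/√(0.157·1.43e-09) = 6.674e+04 rad/s.
Step 3 — f₀ = ω₀/(2π) = 1.062e+04 Hz.
Step 4 — Series Q: Q = ω₀L/R = 6.674e+04·0.157/2350 = 4.459.

(a) f₀ = 1.062e+04 Hz  (b) Q = 4.459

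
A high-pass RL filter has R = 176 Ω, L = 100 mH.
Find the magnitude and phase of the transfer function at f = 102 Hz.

Step 1 — Angular frequency: ω = 2π·102 = 640.9 rad/s.
Step 2 — Transfer function: H(jω) = jωL/(R + jωL).
Step 3 — Numerator jωL = j·64.09; denominator R + jωL = 176 + j64.09.
Step 4 — H = 0.1171 + j0.3215.
Step 5 — Magnitude: |H| = 0.3422 (-9.3 dB); phase: φ = 70.0°.

|H| = 0.3422 (-9.3 dB), φ = 70.0°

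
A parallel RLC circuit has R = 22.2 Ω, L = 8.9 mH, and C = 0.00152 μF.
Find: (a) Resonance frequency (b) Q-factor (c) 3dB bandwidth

Step 1 — Resonance: ω₀ = 1/√(LC) = 1/√(0.0089·1.52e-09) = 2.719e+05 rad/s.
Step 2 — f₀ = ω₀/(2π) = 4.327e+04 Hz.
Step 3 — Parallel Q: Q = R/(ω₀L) = 22.2/(2.719e+05·0.0089) = 0.009174.
Step 4 — Bandwidth: Δω = ω₀/Q = 2.963e+07 rad/s; BW = Δω/(2π) = 4.717e+06 Hz.

(a) f₀ = 4.327e+04 Hz  (b) Q = 0.009174  (c) BW = 4.717e+06 Hz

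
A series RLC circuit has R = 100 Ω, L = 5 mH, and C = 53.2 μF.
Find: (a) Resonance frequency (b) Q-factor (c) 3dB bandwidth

Step 1 — Resonance: ω₀ = 1/√(LC) = 1/√(0.005·5.32e-05) = 1939 rad/s.
Step 2 — f₀ = ω₀/(2π) = 308.6 Hz.
Step 3 — Series Q: Q = ω₀L/R = 1939·0.005/100 = 0.09695.
Step 4 — Bandwidth: Δω = ω₀/Q = 2e+04 rad/s; BW = Δω/(2π) = 3183 Hz.

(a) f₀ = 308.6 Hz  (b) Q = 0.09695  (c) BW = 3183 Hz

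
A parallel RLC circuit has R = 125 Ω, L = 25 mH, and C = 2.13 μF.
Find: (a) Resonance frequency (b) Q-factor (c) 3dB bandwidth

Step 1 — Resonance: ω₀ = 1/√(LC) = 1/√(0.025·2.13e-06) = 4334 rad/s.
Step 2 — f₀ = ω₀/(2π) = 689.7 Hz.
Step 3 — Parallel Q: Q = R/(ω₀L) = 125/(4334·0.025) = 1.154.
Step 4 — Bandwidth: Δω = ω₀/Q = 3756 rad/s; BW = Δω/(2π) = 597.8 Hz.

(a) f₀ = 689.7 Hz  (b) Q = 1.154  (c) BW = 597.8 Hz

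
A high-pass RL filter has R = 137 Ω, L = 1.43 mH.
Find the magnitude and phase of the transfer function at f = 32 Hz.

Step 1 — Angular frequency: ω = 2π·32 = 201.1 rad/s.
Step 2 — Transfer function: H(jω) = jωL/(R + jωL).
Step 3 — Numerator jωL = j·0.2875; denominator R + jωL = 137 + j0.2875.
Step 4 — H = 4.404e-06 + j0.002099.
Step 5 — Magnitude: |H| = 0.002099 (-53.6 dB); phase: φ = 89.9°.

|H| = 0.002099 (-53.6 dB), φ = 89.9°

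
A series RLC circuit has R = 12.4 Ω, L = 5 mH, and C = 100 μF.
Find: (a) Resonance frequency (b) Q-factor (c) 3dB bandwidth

Step 1 — Resonance: ω₀ = 1/√(LC) = 1/√(0.005·0.0001) = 1414 rad/s.
Step 2 — f₀ = ω₀/(2π) = 225.1 Hz.
Step 3 — Series Q: Q = ω₀L/R = 1414·0.005/12.4 = 0.5702.
Step 4 — Bandwidth: Δω = ω₀/Q = 2480 rad/s; BW = Δω/(2π) = 394.7 Hz.

(a) f₀ = 225.1 Hz  (b) Q = 0.5702  (c) BW = 394.7 Hz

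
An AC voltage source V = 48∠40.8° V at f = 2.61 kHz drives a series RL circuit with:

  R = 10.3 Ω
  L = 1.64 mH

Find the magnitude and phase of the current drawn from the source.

Step 1 — Angular frequency: ω = 2π·f = 2π·2610 = 1.64e+04 rad/s.
Step 2 — Component impedances:
  R: Z = R = 10.3 Ω
  L: Z = jωL = j·1.64e+04·0.00164 = 0 + j26.89 Ω
Step 3 — Series combination: Z_total = R + L = 10.3 + j26.89 Ω = 28.8∠69.0° Ω.
Step 4 — Source phasor: V = 48∠40.8° V = 36.34 + j31.36 V.
Step 5 — Ohm's law: I = V / Z_total = (36.34 + j31.36) / (10.3 + j26.89) = 1.468 - j0.7887 A.
Step 6 — Convert to polar: |I| = 1.667 A, ∠I = -28.2°.

I = 1.667∠-28.2° A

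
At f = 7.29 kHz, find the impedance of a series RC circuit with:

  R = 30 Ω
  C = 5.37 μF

Step 1 — Angular frequency: ω = 2π·f = 2π·7290 = 4.58e+04 rad/s.
Step 2 — Component impedances:
  R: Z = R = 30 Ω
  C: Z = 1/(jωC) = -j/(ω·C) = 0 - j4.066 Ω
Step 3 — Series combination: Z_total = R + C = 30 - j4.066 Ω = 30.27∠-7.7° Ω.

Z = 30 - j4.066 Ω = 30.27∠-7.7° Ω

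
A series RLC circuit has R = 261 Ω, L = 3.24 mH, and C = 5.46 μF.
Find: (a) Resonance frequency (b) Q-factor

Step 1 — Resonance condition Im(Z)=0 gives ω₀ = 1/√(LC).
Step 2 — ω₀ = 1/√(0.00324·5.46e-06) = 7518 rad/s.
Step 3 — f₀ = ω₀/(2π) = 1197 Hz.
Step 4 — Series Q: Q = ω₀L/R = 7518·0.00324/261 = 0.09333.

(a) f₀ = 1197 Hz  (b) Q = 0.09333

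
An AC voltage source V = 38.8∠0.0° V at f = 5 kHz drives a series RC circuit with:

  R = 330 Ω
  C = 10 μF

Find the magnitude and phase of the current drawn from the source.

Step 1 — Angular frequency: ω = 2π·f = 2π·5000 = 3.142e+04 rad/s.
Step 2 — Component impedances:
  R: Z = R = 330 Ω
  C: Z = 1/(jωC) = -j/(ω·C) = 0 - j3.183 Ω
Step 3 — Series combination: Z_total = R + C = 330 - j3.183 Ω = 330∠-0.6° Ω.
Step 4 — Source phasor: V = 38.8∠0.0° V = 38.8 V.
Step 5 — Ohm's law: I = V / Z_total = (38.8) / (330 - j3.183) = 0.1176 + j0.001134 A.
Step 6 — Convert to polar: |I| = 0.1176 A, ∠I = 0.6°.

I = 0.1176∠0.6° A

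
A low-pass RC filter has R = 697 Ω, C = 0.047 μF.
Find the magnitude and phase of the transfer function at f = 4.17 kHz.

Step 1 — Angular frequency: ω = 2π·4170 = 2.62e+04 rad/s.
Step 2 — Transfer function: H(jω) = 1/(1 + jωRC).
Step 3 — Denominator: 1 + jωRC = 1 + j·2.62e+04·697·4.7e-08 = 1 + j0.8583.
Step 4 — H = 0.5758 - j0.4942.
Step 5 — Magnitude: |H| = 0.7588 (-2.4 dB); phase: φ = -40.6°.

|H| = 0.7588 (-2.4 dB), φ = -40.6°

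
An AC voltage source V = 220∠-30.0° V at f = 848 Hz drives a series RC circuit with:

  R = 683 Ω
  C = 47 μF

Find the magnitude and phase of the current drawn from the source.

Step 1 — Angular frequency: ω = 2π·f = 2π·848 = 5328 rad/s.
Step 2 — Component impedances:
  R: Z = R = 683 Ω
  C: Z = 1/(jωC) = -j/(ω·C) = 0 - j3.993 Ω
Step 3 — Series combination: Z_total = R + C = 683 - j3.993 Ω = 683∠-0.3° Ω.
Step 4 — Source phasor: V = 220∠-30.0° V = 190.5 - j110 V.
Step 5 — Ohm's law: I = V / Z_total = (190.5 - j110) / (683 - j3.993) = 0.2799 - j0.1594 A.
Step 6 — Convert to polar: |I| = 0.3221 A, ∠I = -29.7°.

I = 0.3221∠-29.7° A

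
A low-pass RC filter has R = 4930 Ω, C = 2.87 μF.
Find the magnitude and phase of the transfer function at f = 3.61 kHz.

Step 1 — Angular frequency: ω = 2π·3610 = 2.268e+04 rad/s.
Step 2 — Transfer function: H(jω) = 1/(1 + jωRC).
Step 3 — Denominator: 1 + jωRC = 1 + j·2.268e+04·4930·2.87e-06 = 1 + j320.9.
Step 4 — H = 9.709e-06 - j0.003116.
Step 5 — Magnitude: |H| = 0.003116 (-50.1 dB); phase: φ = -89.8°.

|H| = 0.003116 (-50.1 dB), φ = -89.8°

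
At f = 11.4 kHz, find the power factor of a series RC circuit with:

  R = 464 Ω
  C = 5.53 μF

Step 1 — Angular frequency: ω = 2π·f = 2π·1.14e+04 = 7.163e+04 rad/s.
Step 2 — Component impedances:
  R: Z = R = 464 Ω
  C: Z = 1/(jωC) = -j/(ω·C) = 0 - j2.525 Ω
Step 3 — Series combination: Z_total = R + C = 464 - j2.525 Ω = 464∠-0.3° Ω.
Step 4 — Power factor: PF = cos(φ) = Re(Z)/|Z| = 464/464 = 1.
Step 5 — Type: Im(Z) = -2.525 ⇒ leading (phase φ = -0.3°).

PF = 1 (leading, φ = -0.3°)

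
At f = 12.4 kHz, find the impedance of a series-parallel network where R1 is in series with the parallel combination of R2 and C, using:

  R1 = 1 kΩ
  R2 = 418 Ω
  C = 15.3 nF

Step 1 — Angular frequency: ω = 2π·f = 2π·1.24e+04 = 7.791e+04 rad/s.
Step 2 — Component impedances:
  R1: Z = R = 1000 Ω
  R2: Z = R = 418 Ω
  C: Z = 1/(jωC) = -j/(ω·C) = 0 - j838.9 Ω
Step 3 — Parallel branch: R2 || C = 1/(1/R2 + 1/C) = 334.9 - j166.9 Ω.
Step 4 — Series with R1: Z_total = R1 + (R2 || C) = 1335 - j166.9 Ω = 1345∠-7.1° Ω.

Z = 1335 - j166.9 Ω = 1345∠-7.1° Ω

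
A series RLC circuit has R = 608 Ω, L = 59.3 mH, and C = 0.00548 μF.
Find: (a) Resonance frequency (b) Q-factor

Step 1 — Resonance condition Im(Z)=0 gives ω₀ = 1/√(LC).
Step 2 — ω₀ = 1/√(0.0593·5.48e-09) = 5.547e+04 rad/s.
Step 3 — f₀ = ω₀/(2π) = 8829 Hz.
Step 4 — Series Q: Q = ω₀L/R = 5.547e+04·0.0593/608 = 5.41.

(a) f₀ = 8829 Hz  (b) Q = 5.41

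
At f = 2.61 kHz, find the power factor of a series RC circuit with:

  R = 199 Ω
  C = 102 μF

Step 1 — Angular frequency: ω = 2π·f = 2π·2610 = 1.64e+04 rad/s.
Step 2 — Component impedances:
  R: Z = R = 199 Ω
  C: Z = 1/(jωC) = -j/(ω·C) = 0 - j0.5978 Ω
Step 3 — Series combination: Z_total = R + C = 199 - j0.5978 Ω = 199∠-0.2° Ω.
Step 4 — Power factor: PF = cos(φ) = Re(Z)/|Z| = 199/199 = 1.
Step 5 — Type: Im(Z) = -0.5978 ⇒ leading (phase φ = -0.2°).

PF = 1 (leading, φ = -0.2°)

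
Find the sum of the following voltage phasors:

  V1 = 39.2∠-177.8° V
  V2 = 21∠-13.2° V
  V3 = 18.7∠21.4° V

Step 1 — Convert each phasor to rectangular form:
  V1 = 39.2·(cos(-177.8°) + j·sin(-177.8°)) = -39.17 - j1.505 V
  V2 = 21·(cos(-13.2°) + j·sin(-13.2°)) = 20.45 - j4.795 V
  V3 = 18.7·(cos(21.4°) + j·sin(21.4°)) = 17.41 + j6.823 V
Step 2 — Sum components: V_total = -1.315 + j0.523 V.
Step 3 — Convert to polar: |V_total| = 1.415 V, ∠V_total = 158.3°.

V_total = 1.415∠158.3° V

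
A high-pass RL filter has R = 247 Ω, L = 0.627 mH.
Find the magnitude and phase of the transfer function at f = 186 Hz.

Step 1 — Angular frequency: ω = 2π·186 = 1169 rad/s.
Step 2 — Transfer function: H(jω) = jωL/(R + jωL).
Step 3 — Numerator jωL = j·0.7328; denominator R + jωL = 247 + j0.7328.
Step 4 — H = 8.801e-06 + j0.002967.
Step 5 — Magnitude: |H| = 0.002967 (-50.6 dB); phase: φ = 89.8°.

|H| = 0.002967 (-50.6 dB), φ = 89.8°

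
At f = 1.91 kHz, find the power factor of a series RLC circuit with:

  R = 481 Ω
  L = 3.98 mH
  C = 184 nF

Step 1 — Angular frequency: ω = 2π·f = 2π·1910 = 1.2e+04 rad/s.
Step 2 — Component impedances:
  R: Z = R = 481 Ω
  L: Z = jωL = j·1.2e+04·0.00398 = 0 + j47.76 Ω
  C: Z = 1/(jωC) = -j/(ω·C) = 0 - j452.9 Ω
Step 3 — Series combination: Z_total = R + L + C = 481 - j405.1 Ω = 628.9∠-40.1° Ω.
Step 4 — Power factor: PF = cos(φ) = Re(Z)/|Z| = 481/628.86 = 0.7649.
Step 5 — Type: Im(Z) = -405.1 ⇒ leading (phase φ = -40.1°).

PF = 0.7649 (leading, φ = -40.1°)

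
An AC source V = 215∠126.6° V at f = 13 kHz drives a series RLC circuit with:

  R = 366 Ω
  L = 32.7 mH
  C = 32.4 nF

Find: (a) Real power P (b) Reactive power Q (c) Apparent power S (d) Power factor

Step 1 — Angular frequency: ω = 2π·f = 2π·1.3e+04 = 8.168e+04 rad/s.
Step 2 — Component impedances:
  R: Z = R = 366 Ω
  L: Z = jωL = j·8.168e+04·0.0327 = 0 + j2671 Ω
  C: Z = 1/(jωC) = -j/(ω·C) = 0 - j377.9 Ω
Step 3 — Series combination: Z_total = R + L + C = 366 + j2293 Ω = 2322∠80.9° Ω.
Step 4 — Source phasor: V = 215∠126.6° V = -128.2 + j172.6 V.
Step 5 — Current: I = V / Z = 0.0647 + j0.06623 A = 0.09259∠45.7° A.
Step 6 — Complex power: S = V·I* = 3.137 + j19.66 VA.
Step 7 — Real power: P = Re(S) = 3.137 W.
Step 8 — Reactive power: Q = Im(S) = 19.66 VAR.
Step 9 — Apparent power: |S| = 19.91 VA.
Step 10 — Power factor: PF = P/|S| = 0.1576 (lagging).

(a) P = 3.137 W  (b) Q = 19.66 VAR  (c) S = 19.91 VA  (d) PF = 0.1576 (lagging)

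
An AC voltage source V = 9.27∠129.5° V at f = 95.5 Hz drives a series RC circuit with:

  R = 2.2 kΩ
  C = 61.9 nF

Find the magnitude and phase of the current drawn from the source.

Step 1 — Angular frequency: ω = 2π·f = 2π·95.5 = 600 rad/s.
Step 2 — Component impedances:
  R: Z = R = 2200 Ω
  C: Z = 1/(jωC) = -j/(ω·C) = 0 - j2.692e+04 Ω
Step 3 — Series combination: Z_total = R + C = 2200 - j2.692e+04 Ω = 2.701e+04∠-85.3° Ω.
Step 4 — Source phasor: V = 9.27∠129.5° V = -5.896 + j7.153 V.
Step 5 — Ohm's law: I = V / Z_total = (-5.896 + j7.153) / (2200 - j2.692e+04) = -0.0002817 - j0.000196 A.
Step 6 — Convert to polar: |I| = 0.0003432 A, ∠I = -145.2°.

I = 0.0003432∠-145.2° A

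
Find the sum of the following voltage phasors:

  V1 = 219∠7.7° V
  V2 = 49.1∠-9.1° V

Step 1 — Convert each phasor to rectangular form:
  V1 = 219·(cos(7.7°) + j·sin(7.7°)) = 217 + j29.34 V
  V2 = 49.1·(cos(-9.1°) + j·sin(-9.1°)) = 48.48 - j7.766 V
Step 2 — Sum components: V_total = 265.5 + j21.58 V.
Step 3 — Convert to polar: |V_total| = 266.4 V, ∠V_total = 4.6°.

V_total = 266.4∠4.6° V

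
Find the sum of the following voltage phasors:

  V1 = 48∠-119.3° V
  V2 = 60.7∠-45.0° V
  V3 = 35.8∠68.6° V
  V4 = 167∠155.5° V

Step 1 — Convert each phasor to rectangular form:
  V1 = 48·(cos(-119.3°) + j·sin(-119.3°)) = -23.49 - j41.86 V
  V2 = 60.7·(cos(-45.0°) + j·sin(-45.0°)) = 42.92 - j42.92 V
  V3 = 35.8·(cos(68.6°) + j·sin(68.6°)) = 13.06 + j33.33 V
  V4 = 167·(cos(155.5°) + j·sin(155.5°)) = -152 + j69.25 V
Step 2 — Sum components: V_total = -119.5 + j17.8 V.
Step 3 — Convert to polar: |V_total| = 120.8 V, ∠V_total = 171.5°.

V_total = 120.8∠171.5° V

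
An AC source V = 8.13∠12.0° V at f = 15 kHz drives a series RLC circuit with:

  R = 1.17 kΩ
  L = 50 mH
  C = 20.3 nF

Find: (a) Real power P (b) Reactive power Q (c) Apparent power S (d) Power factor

Step 1 — Angular frequency: ω = 2π·f = 2π·1.5e+04 = 9.425e+04 rad/s.
Step 2 — Component impedances:
  R: Z = R = 1170 Ω
  L: Z = jωL = j·9.425e+04·0.05 = 0 + j4712 Ω
  C: Z = 1/(jωC) = -j/(ω·C) = 0 - j522.7 Ω
Step 3 — Series combination: Z_total = R + L + C = 1170 + j4190 Ω = 4350∠74.4° Ω.
Step 4 — Source phasor: V = 8.13∠12.0° V = 7.952 + j1.69 V.
Step 5 — Current: I = V / Z = 0.000866 - j0.001656 A = 0.001869∠-62.4° A.
Step 6 — Complex power: S = V·I* = 0.004087 + j0.01463 VA.
Step 7 — Real power: P = Re(S) = 0.004087 W.
Step 8 — Reactive power: Q = Im(S) = 0.01463 VAR.
Step 9 — Apparent power: |S| = 0.01519 VA.
Step 10 — Power factor: PF = P/|S| = 0.269 (lagging).

(a) P = 0.004087 W  (b) Q = 0.01463 VAR  (c) S = 0.01519 VA  (d) PF = 0.269 (lagging)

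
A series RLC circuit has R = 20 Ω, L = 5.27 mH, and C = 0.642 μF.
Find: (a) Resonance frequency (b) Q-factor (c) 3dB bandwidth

Step 1 — Resonance: ω₀ = 1/√(LC) = 1/√(0.00527·6.42e-07) = 1.719e+04 rad/s.
Step 2 — f₀ = ω₀/(2π) = 2736 Hz.
Step 3 — Series Q: Q = ω₀L/R = 1.719e+04·0.00527/20 = 4.53.
Step 4 — Bandwidth: Δω = ω₀/Q = 3795 rad/s; BW = Δω/(2π) = 604 Hz.

(a) f₀ = 2736 Hz  (b) Q = 4.53  (c) BW = 604 Hz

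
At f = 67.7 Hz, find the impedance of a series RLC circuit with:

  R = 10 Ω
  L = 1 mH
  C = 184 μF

Step 1 — Angular frequency: ω = 2π·f = 2π·67.7 = 425.4 rad/s.
Step 2 — Component impedances:
  R: Z = R = 10 Ω
  L: Z = jωL = j·425.4·0.001 = 0 + j0.4254 Ω
  C: Z = 1/(jωC) = -j/(ω·C) = 0 - j12.78 Ω
Step 3 — Series combination: Z_total = R + L + C = 10 - j12.35 Ω = 15.89∠-51.0° Ω.

Z = 10 - j12.35 Ω = 15.89∠-51.0° Ω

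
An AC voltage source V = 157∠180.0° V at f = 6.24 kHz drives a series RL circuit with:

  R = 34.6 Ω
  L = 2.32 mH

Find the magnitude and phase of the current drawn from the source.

Step 1 — Angular frequency: ω = 2π·f = 2π·6240 = 3.921e+04 rad/s.
Step 2 — Component impedances:
  R: Z = R = 34.6 Ω
  L: Z = jωL = j·3.921e+04·0.00232 = 0 + j90.96 Ω
Step 3 — Series combination: Z_total = R + L = 34.6 + j90.96 Ω = 97.32∠69.2° Ω.
Step 4 — Source phasor: V = 157∠180.0° V = -157 V.
Step 5 — Ohm's law: I = V / Z_total = (-157) / (34.6 + j90.96) = -0.5736 + j1.508 A.
Step 6 — Convert to polar: |I| = 1.613 A, ∠I = 110.8°.

I = 1.613∠110.8° A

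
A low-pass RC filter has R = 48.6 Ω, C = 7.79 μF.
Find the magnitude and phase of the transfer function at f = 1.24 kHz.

Step 1 — Angular frequency: ω = 2π·1240 = 7791 rad/s.
Step 2 — Transfer function: H(jω) = 1/(1 + jωRC).
Step 3 — Denominator: 1 + jωRC = 1 + j·7791·48.6·7.79e-06 = 1 + j2.95.
Step 4 — H = 0.1031 - j0.3041.
Step 5 — Magnitude: |H| = 0.3211 (-9.9 dB); phase: φ = -71.3°.

|H| = 0.3211 (-9.9 dB), φ = -71.3°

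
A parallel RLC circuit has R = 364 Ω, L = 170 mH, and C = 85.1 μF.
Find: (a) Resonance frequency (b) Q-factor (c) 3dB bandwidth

Step 1 — Resonance: ω₀ = 1/√(LC) = 1/√(0.17·8.51e-05) = 262.9 rad/s.
Step 2 — f₀ = ω₀/(2π) = 41.84 Hz.
Step 3 — Parallel Q: Q = R/(ω₀L) = 364/(262.9·0.17) = 8.144.
Step 4 — Bandwidth: Δω = ω₀/Q = 32.28 rad/s; BW = Δω/(2π) = 5.138 Hz.

(a) f₀ = 41.84 Hz  (b) Q = 8.144  (c) BW = 5.138 Hz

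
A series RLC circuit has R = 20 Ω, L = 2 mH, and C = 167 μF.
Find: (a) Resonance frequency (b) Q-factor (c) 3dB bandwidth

Step 1 — Resonance condition Im(Z)=0 gives ω₀ = 1/√(LC).
Step 2 — ω₀ = 1/√(0.002·0.000167) = 1730 rad/s.
Step 3 — f₀ = ω₀/(2π) = 275.4 Hz.
Step 4 — Series Q: Q = ω₀L/R = 1730·0.002/20 = 0.173.
Step 5 — 3dB bandwidth: Δω = ω₀/Q = 1e+04 rad/s; BW = Δω/(2π) = 1592 Hz.

(a) f₀ = 275.4 Hz  (b) Q = 0.173  (c) BW = 1592 Hz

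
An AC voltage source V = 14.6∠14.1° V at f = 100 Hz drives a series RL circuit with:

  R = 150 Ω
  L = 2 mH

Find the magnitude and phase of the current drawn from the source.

Step 1 — Angular frequency: ω = 2π·f = 2π·100 = 628.3 rad/s.
Step 2 — Component impedances:
  R: Z = R = 150 Ω
  L: Z = jωL = j·628.3·0.002 = 0 + j1.257 Ω
Step 3 — Series combination: Z_total = R + L = 150 + j1.257 Ω = 150∠0.5° Ω.
Step 4 — Source phasor: V = 14.6∠14.1° V = 14.16 + j3.557 V.
Step 5 — Ohm's law: I = V / Z_total = (14.16 + j3.557) / (150 + j1.257) = 0.09459 + j0.02292 A.
Step 6 — Convert to polar: |I| = 0.09733 A, ∠I = 13.6°.

I = 0.09733∠13.6° A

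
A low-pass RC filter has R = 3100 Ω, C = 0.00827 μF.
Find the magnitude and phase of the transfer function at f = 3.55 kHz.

Step 1 — Angular frequency: ω = 2π·3550 = 2.231e+04 rad/s.
Step 2 — Transfer function: H(jω) = 1/(1 + jωRC).
Step 3 — Denominator: 1 + jωRC = 1 + j·2.231e+04·3100·8.27e-09 = 1 + j0.5718.
Step 4 — H = 0.7536 - j0.4309.
Step 5 — Magnitude: |H| = 0.8681 (-1.2 dB); phase: φ = -29.8°.

|H| = 0.8681 (-1.2 dB), φ = -29.8°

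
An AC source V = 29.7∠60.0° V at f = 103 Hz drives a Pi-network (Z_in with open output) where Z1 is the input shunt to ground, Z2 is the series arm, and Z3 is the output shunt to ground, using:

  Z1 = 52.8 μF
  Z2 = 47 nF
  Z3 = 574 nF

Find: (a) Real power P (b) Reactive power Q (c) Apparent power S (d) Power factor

Step 1 — Angular frequency: ω = 2π·f = 2π·103 = 647.2 rad/s.
Step 2 — Component impedances:
  Z1: Z = 1/(jωC) = -j/(ω·C) = 0 - j29.27 Ω
  Z2: Z = 1/(jωC) = -j/(ω·C) = 0 - j3.288e+04 Ω
  Z3: Z = 1/(jωC) = -j/(ω·C) = 0 - j2692 Ω
Step 3 — With open output, the series arm Z2 and the output shunt Z3 appear in series to ground: Z2 + Z3 = 0 - j3.557e+04 Ω.
Step 4 — Parallel with input shunt Z1: Z_in = Z1 || (Z2 + Z3) = 0 - j29.24 Ω = 29.24∠-90.0° Ω.
Step 5 — Source phasor: V = 29.7∠60.0° V = 14.85 + j25.72 V.
Step 6 — Current: I = V / Z = -0.8796 + j0.5078 A = 1.016∠150.0° A.
Step 7 — Complex power: S = V·I* = 0 - j30.17 VA.
Step 8 — Real power: P = Re(S) = 0 W.
Step 9 — Reactive power: Q = Im(S) = -30.17 VAR.
Step 10 — Apparent power: |S| = 30.17 VA.
Step 11 — Power factor: PF = P/|S| = 0 (leading).

(a) P = 0 W  (b) Q = -30.17 VAR  (c) S = 30.17 VA  (d) PF = 0 (leading)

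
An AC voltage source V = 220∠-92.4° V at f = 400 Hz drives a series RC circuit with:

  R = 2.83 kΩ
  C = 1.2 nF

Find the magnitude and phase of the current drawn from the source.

Step 1 — Angular frequency: ω = 2π·f = 2π·400 = 2513 rad/s.
Step 2 — Component impedances:
  R: Z = R = 2830 Ω
  C: Z = 1/(jωC) = -j/(ω·C) = 0 - j3.316e+05 Ω
Step 3 — Series combination: Z_total = R + C = 2830 - j3.316e+05 Ω = 3.316e+05∠-89.5° Ω.
Step 4 — Source phasor: V = 220∠-92.4° V = -9.213 - j219.8 V.
Step 5 — Ohm's law: I = V / Z_total = (-9.213 - j219.8) / (2830 - j3.316e+05) = 0.0006626 - j3.344e-05 A.
Step 6 — Convert to polar: |I| = 0.0006635 A, ∠I = -2.9°.

I = 0.0006635∠-2.9° A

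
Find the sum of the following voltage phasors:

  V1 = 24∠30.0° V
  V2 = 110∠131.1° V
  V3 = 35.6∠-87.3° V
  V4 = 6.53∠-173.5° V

Step 1 — Convert each phasor to rectangular form:
  V1 = 24·(cos(30.0°) + j·sin(30.0°)) = 20.78 + j12 V
  V2 = 110·(cos(131.1°) + j·sin(131.1°)) = -72.31 + j82.89 V
  V3 = 35.6·(cos(-87.3°) + j·sin(-87.3°)) = 1.677 - j35.56 V
  V4 = 6.53·(cos(-173.5°) + j·sin(-173.5°)) = -6.488 - j0.7392 V
Step 2 — Sum components: V_total = -56.34 + j58.59 V.
Step 3 — Convert to polar: |V_total| = 81.28 V, ∠V_total = 133.9°.

V_total = 81.28∠133.9° V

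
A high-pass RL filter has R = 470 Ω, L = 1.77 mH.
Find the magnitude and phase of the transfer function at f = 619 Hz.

Step 1 — Angular frequency: ω = 2π·619 = 3889 rad/s.
Step 2 — Transfer function: H(jω) = jωL/(R + jωL).
Step 3 — Numerator jωL = j·6.884; denominator R + jωL = 470 + j6.884.
Step 4 — H = 0.0002145 + j0.01464.
Step 5 — Magnitude: |H| = 0.01465 (-36.7 dB); phase: φ = 89.2°.

|H| = 0.01465 (-36.7 dB), φ = 89.2°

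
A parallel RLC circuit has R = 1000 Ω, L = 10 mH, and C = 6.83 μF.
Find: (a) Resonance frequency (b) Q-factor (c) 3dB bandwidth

Step 1 — Resonance: ω₀ = 1/√(LC) = 1/√(0.01·6.83e-06) = 3826 rad/s.
Step 2 — f₀ = ω₀/(2π) = 609 Hz.
Step 3 — Parallel Q: Q = R/(ω₀L) = 1000/(3826·0.01) = 26.13.
Step 4 — Bandwidth: Δω = ω₀/Q = 146.4 rad/s; BW = Δω/(2π) = 23.3 Hz.

(a) f₀ = 609 Hz  (b) Q = 26.13  (c) BW = 23.3 Hz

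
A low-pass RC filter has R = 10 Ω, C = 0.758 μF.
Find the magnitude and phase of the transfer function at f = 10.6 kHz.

Step 1 — Angular frequency: ω = 2π·1.06e+04 = 6.66e+04 rad/s.
Step 2 — Transfer function: H(jω) = 1/(1 + jωRC).
Step 3 — Denominator: 1 + jωRC = 1 + j·6.66e+04·10·7.58e-07 = 1 + j0.5048.
Step 4 — H = 0.7969 - j0.4023.
Step 5 — Magnitude: |H| = 0.8927 (-1.0 dB); phase: φ = -26.8°.

|H| = 0.8927 (-1.0 dB), φ = -26.8°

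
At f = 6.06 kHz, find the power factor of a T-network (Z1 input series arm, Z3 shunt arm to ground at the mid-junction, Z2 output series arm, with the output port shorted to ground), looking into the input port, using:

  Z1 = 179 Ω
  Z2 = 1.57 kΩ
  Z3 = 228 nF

Step 1 — Angular frequency: ω = 2π·f = 2π·6060 = 3.808e+04 rad/s.
Step 2 — Component impedances:
  Z1: Z = R = 179 Ω
  Z2: Z = R = 1570 Ω
  Z3: Z = 1/(jωC) = -j/(ω·C) = 0 - j115.2 Ω
Step 3 — With the output port shorted to ground, the output series arm Z2 runs from the junction to ground; the shunt arm Z3 also runs from the junction to ground. They appear in parallel: Z3 || Z2 = 8.406 - j114.6 Ω.
Step 4 — Series with input arm Z1: Z_in = Z1 + (Z3 || Z2) = 187.4 - j114.6 Ω = 219.7∠-31.4° Ω.
Step 5 — Power factor: PF = cos(φ) = Re(Z)/|Z| = 187.41/219.65 = 0.8532.
Step 6 — Type: Im(Z) = -114.6 ⇒ leading (phase φ = -31.4°).

PF = 0.8532 (leading, φ = -31.4°)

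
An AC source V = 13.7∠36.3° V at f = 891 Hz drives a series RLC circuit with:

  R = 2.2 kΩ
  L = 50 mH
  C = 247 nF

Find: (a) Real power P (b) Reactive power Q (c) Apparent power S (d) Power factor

Step 1 — Angular frequency: ω = 2π·f = 2π·891 = 5598 rad/s.
Step 2 — Component impedances:
  R: Z = R = 2200 Ω
  L: Z = jωL = j·5598·0.05 = 0 + j279.9 Ω
  C: Z = 1/(jωC) = -j/(ω·C) = 0 - j723.2 Ω
Step 3 — Series combination: Z_total = R + L + C = 2200 - j443.3 Ω = 2244∠-11.4° Ω.
Step 4 — Source phasor: V = 13.7∠36.3° V = 11.04 + j8.111 V.
Step 5 — Current: I = V / Z = 0.004109 + j0.004515 A = 0.006105∠47.7° A.
Step 6 — Complex power: S = V·I* = 0.08199 - j0.01652 VA.
Step 7 — Real power: P = Re(S) = 0.08199 W.
Step 8 — Reactive power: Q = Im(S) = -0.01652 VAR.
Step 9 — Apparent power: |S| = 0.08363 VA.
Step 10 — Power factor: PF = P/|S| = 0.9803 (leading).

(a) P = 0.08199 W  (b) Q = -0.01652 VAR  (c) S = 0.08363 VA  (d) PF = 0.9803 (leading)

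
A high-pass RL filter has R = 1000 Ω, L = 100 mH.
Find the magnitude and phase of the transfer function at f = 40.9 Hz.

Step 1 — Angular frequency: ω = 2π·40.9 = 257 rad/s.
Step 2 — Transfer function: H(jω) = jωL/(R + jωL).
Step 3 — Numerator jωL = j·25.7; denominator R + jωL = 1000 + j25.7.
Step 4 — H = 0.00066 + j0.02568.
Step 5 — Magnitude: |H| = 0.02569 (-31.8 dB); phase: φ = 88.5°.

|H| = 0.02569 (-31.8 dB), φ = 88.5°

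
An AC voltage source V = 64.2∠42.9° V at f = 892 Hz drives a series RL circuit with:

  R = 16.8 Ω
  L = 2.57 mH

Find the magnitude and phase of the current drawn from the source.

Step 1 — Angular frequency: ω = 2π·f = 2π·892 = 5605 rad/s.
Step 2 — Component impedances:
  R: Z = R = 16.8 Ω
  L: Z = jωL = j·5605·0.00257 = 0 + j14.4 Ω
Step 3 — Series combination: Z_total = R + L = 16.8 + j14.4 Ω = 22.13∠40.6° Ω.
Step 4 — Source phasor: V = 64.2∠42.9° V = 47.03 + j43.7 V.
Step 5 — Ohm's law: I = V / Z_total = (47.03 + j43.7) / (16.8 + j14.4) = 2.899 + j0.116 A.
Step 6 — Convert to polar: |I| = 2.901 A, ∠I = 2.3°.

I = 2.901∠2.3° A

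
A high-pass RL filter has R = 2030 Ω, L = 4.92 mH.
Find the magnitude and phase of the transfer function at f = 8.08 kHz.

Step 1 — Angular frequency: ω = 2π·8080 = 5.077e+04 rad/s.
Step 2 — Transfer function: H(jω) = jωL/(R + jωL).
Step 3 — Numerator jωL = j·249.8; denominator R + jωL = 2030 + j249.8.
Step 4 — H = 0.01491 + j0.1212.
Step 5 — Magnitude: |H| = 0.1221 (-18.3 dB); phase: φ = 83.0°.

|H| = 0.1221 (-18.3 dB), φ = 83.0°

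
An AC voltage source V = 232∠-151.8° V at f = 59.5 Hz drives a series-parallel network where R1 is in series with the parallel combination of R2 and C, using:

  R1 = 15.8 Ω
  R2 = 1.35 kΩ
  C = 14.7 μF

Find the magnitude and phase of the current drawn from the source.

Step 1 — Angular frequency: ω = 2π·f = 2π·59.5 = 373.8 rad/s.
Step 2 — Component impedances:
  R1: Z = R = 15.8 Ω
  R2: Z = R = 1350 Ω
  C: Z = 1/(jωC) = -j/(ω·C) = 0 - j182 Ω
Step 3 — Parallel branch: R2 || C = 1/(1/R2 + 1/C) = 24.09 - j178.7 Ω.
Step 4 — Series with R1: Z_total = R1 + (R2 || C) = 39.89 - j178.7 Ω = 183.1∠-77.4° Ω.
Step 5 — Source phasor: V = 232∠-151.8° V = -204.5 - j109.6 V.
Step 6 — Ohm's law: I = V / Z_total = (-204.5 - j109.6) / (39.89 - j178.7) = 0.3411 - j1.22 A.
Step 7 — Convert to polar: |I| = 1.267 A, ∠I = -74.4°.

I = 1.267∠-74.4° A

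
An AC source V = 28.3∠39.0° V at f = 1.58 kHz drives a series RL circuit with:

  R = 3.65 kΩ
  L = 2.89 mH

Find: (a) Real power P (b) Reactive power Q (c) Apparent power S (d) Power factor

Step 1 — Angular frequency: ω = 2π·f = 2π·1580 = 9927 rad/s.
Step 2 — Component impedances:
  R: Z = R = 3650 Ω
  L: Z = jωL = j·9927·0.00289 = 0 + j28.69 Ω
Step 3 — Series combination: Z_total = R + L = 3650 + j28.69 Ω = 3650∠0.5° Ω.
Step 4 — Source phasor: V = 28.3∠39.0° V = 21.99 + j17.81 V.
Step 5 — Current: I = V / Z = 0.006064 + j0.004832 A = 0.007753∠38.5° A.
Step 6 — Complex power: S = V·I* = 0.2194 + j0.001725 VA.
Step 7 — Real power: P = Re(S) = 0.2194 W.
Step 8 — Reactive power: Q = Im(S) = 0.001725 VAR.
Step 9 — Apparent power: |S| = 0.2194 VA.
Step 10 — Power factor: PF = P/|S| = 1 (lagging).

(a) P = 0.2194 W  (b) Q = 0.001725 VAR  (c) S = 0.2194 VA  (d) PF = 1 (lagging)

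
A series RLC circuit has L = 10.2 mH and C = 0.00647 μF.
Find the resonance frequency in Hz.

Step 1 — Resonance condition Im(Z)=0 gives ω₀ = 1/√(LC).
Step 2 — ω₀ = 1/√(0.0102·6.47e-09) = 1.231e+05 rad/s.
Step 3 — f₀ = ω₀/(2π) = 1.959e+04 Hz.

f₀ = 1.959e+04 Hz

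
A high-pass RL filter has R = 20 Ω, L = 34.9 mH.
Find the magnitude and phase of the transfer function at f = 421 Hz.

Step 1 — Angular frequency: ω = 2π·421 = 2645 rad/s.
Step 2 — Transfer function: H(jω) = jωL/(R + jωL).
Step 3 — Numerator jωL = j·92.32; denominator R + jωL = 20 + j92.32.
Step 4 — H = 0.9552 + j0.2069.
Step 5 — Magnitude: |H| = 0.9773 (-0.2 dB); phase: φ = 12.2°.

|H| = 0.9773 (-0.2 dB), φ = 12.2°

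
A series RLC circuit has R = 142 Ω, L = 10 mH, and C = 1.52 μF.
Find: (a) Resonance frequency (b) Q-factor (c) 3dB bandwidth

Step 1 — Resonance: ω₀ = 1/√(LC) = 1/√(0.01·1.52e-06) = 8111 rad/s.
Step 2 — f₀ = ω₀/(2π) = 1291 Hz.
Step 3 — Series Q: Q = ω₀L/R = 8111·0.01/142 = 0.5712.
Step 4 — Bandwidth: Δω = ω₀/Q = 1.42e+04 rad/s; BW = Δω/(2π) = 2260 Hz.

(a) f₀ = 1291 Hz  (b) Q = 0.5712  (c) BW = 2260 Hz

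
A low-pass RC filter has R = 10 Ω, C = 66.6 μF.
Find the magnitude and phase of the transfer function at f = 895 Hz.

Step 1 — Angular frequency: ω = 2π·895 = 5623 rad/s.
Step 2 — Transfer function: H(jω) = 1/(1 + jωRC).
Step 3 — Denominator: 1 + jωRC = 1 + j·5623·10·6.66e-05 = 1 + j3.745.
Step 4 — H = 0.06655 - j0.2492.
Step 5 — Magnitude: |H| = 0.258 (-11.8 dB); phase: φ = -75.1°.

|H| = 0.258 (-11.8 dB), φ = -75.1°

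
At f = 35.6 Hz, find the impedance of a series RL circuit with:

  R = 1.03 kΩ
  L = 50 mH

Step 1 — Angular frequency: ω = 2π·f = 2π·35.6 = 223.7 rad/s.
Step 2 — Component impedances:
  R: Z = R = 1030 Ω
  L: Z = jωL = j·223.7·0.05 = 0 + j11.18 Ω
Step 3 — Series combination: Z_total = R + L = 1030 + j11.18 Ω = 1030∠0.6° Ω.

Z = 1030 + j11.18 Ω = 1030∠0.6° Ω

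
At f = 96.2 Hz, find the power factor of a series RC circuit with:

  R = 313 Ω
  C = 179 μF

Step 1 — Angular frequency: ω = 2π·f = 2π·96.2 = 604.4 rad/s.
Step 2 — Component impedances:
  R: Z = R = 313 Ω
  C: Z = 1/(jωC) = -j/(ω·C) = 0 - j9.243 Ω
Step 3 — Series combination: Z_total = R + C = 313 - j9.243 Ω = 313.1∠-1.7° Ω.
Step 4 — Power factor: PF = cos(φ) = Re(Z)/|Z| = 313/313.14 = 0.9996.
Step 5 — Type: Im(Z) = -9.243 ⇒ leading (phase φ = -1.7°).

PF = 0.9996 (leading, φ = -1.7°)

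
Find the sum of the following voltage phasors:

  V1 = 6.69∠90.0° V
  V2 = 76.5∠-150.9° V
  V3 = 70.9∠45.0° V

Step 1 — Convert each phasor to rectangular form:
  V1 = 6.69·(cos(90.0°) + j·sin(90.0°)) = 0 + j6.69 V
  V2 = 76.5·(cos(-150.9°) + j·sin(-150.9°)) = -66.84 - j37.2 V
  V3 = 70.9·(cos(45.0°) + j·sin(45.0°)) = 50.13 + j50.13 V
Step 2 — Sum components: V_total = -16.71 + j19.62 V.
Step 3 — Convert to polar: |V_total| = 25.77 V, ∠V_total = 130.4°.

V_total = 25.77∠130.4° V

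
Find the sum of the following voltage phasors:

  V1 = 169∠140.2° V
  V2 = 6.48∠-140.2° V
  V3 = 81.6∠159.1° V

Step 1 — Convert each phasor to rectangular form:
  V1 = 169·(cos(140.2°) + j·sin(140.2°)) = -129.8 + j108.2 V
  V2 = 6.48·(cos(-140.2°) + j·sin(-140.2°)) = -4.978 - j4.148 V
  V3 = 81.6·(cos(159.1°) + j·sin(159.1°)) = -76.23 + j29.11 V
Step 2 — Sum components: V_total = -211 + j133.1 V.
Step 3 — Convert to polar: |V_total| = 249.5 V, ∠V_total = 147.8°.

V_total = 249.5∠147.8° V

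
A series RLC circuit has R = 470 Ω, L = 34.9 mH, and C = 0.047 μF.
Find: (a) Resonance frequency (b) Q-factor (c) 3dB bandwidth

Step 1 — Resonance condition Im(Z)=0 gives ω₀ = 1/√(LC).
Step 2 — ω₀ = 1/√(0.0349·4.7e-08) = 2.469e+04 rad/s.
Step 3 — f₀ = ω₀/(2π) = 3930 Hz.
Step 4 — Series Q: Q = ω₀L/R = 2.469e+04·0.0349/470 = 1.833.
Step 5 — 3dB bandwidth: Δω = ω₀/Q = 1.347e+04 rad/s; BW = Δω/(2π) = 2143 Hz.

(a) f₀ = 3930 Hz  (b) Q = 1.833  (c) BW = 2143 Hz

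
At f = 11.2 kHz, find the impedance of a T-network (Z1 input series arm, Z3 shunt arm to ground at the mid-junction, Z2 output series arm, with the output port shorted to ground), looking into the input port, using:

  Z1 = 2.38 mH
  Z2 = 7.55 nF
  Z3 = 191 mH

Step 1 — Angular frequency: ω = 2π·f = 2π·1.12e+04 = 7.037e+04 rad/s.
Step 2 — Component impedances:
  Z1: Z = jωL = j·7.037e+04·0.00238 = 0 + j167.5 Ω
  Z2: Z = 1/(jωC) = -j/(ω·C) = 0 - j1882 Ω
  Z3: Z = jωL = j·7.037e+04·0.191 = 0 + j1.344e+04 Ω
Step 3 — With the output port shorted to ground, the output series arm Z2 runs from the junction to ground; the shunt arm Z3 also runs from the junction to ground. They appear in parallel: Z3 || Z2 = 0 - j2189 Ω.
Step 4 — Series with input arm Z1: Z_in = Z1 + (Z3 || Z2) = 0 - j2021 Ω = 2021∠-90.0° Ω.

Z = 0 - j2021 Ω = 2021∠-90.0° Ω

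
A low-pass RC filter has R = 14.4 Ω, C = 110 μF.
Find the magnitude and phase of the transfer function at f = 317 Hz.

Step 1 — Angular frequency: ω = 2π·317 = 1992 rad/s.
Step 2 — Transfer function: H(jω) = 1/(1 + jωRC).
Step 3 — Denominator: 1 + jωRC = 1 + j·1992·14.4·0.00011 = 1 + j3.155.
Step 4 — H = 0.09129 - j0.288.
Step 5 — Magnitude: |H| = 0.3021 (-10.4 dB); phase: φ = -72.4°.

|H| = 0.3021 (-10.4 dB), φ = -72.4°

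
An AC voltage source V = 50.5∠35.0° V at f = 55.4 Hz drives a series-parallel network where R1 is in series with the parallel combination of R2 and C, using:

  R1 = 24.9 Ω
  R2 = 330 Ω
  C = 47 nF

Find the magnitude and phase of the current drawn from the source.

Step 1 — Angular frequency: ω = 2π·f = 2π·55.4 = 348.1 rad/s.
Step 2 — Component impedances:
  R1: Z = R = 24.9 Ω
  R2: Z = R = 330 Ω
  C: Z = 1/(jωC) = -j/(ω·C) = 0 - j6.112e+04 Ω
Step 3 — Parallel branch: R2 || C = 1/(1/R2 + 1/C) = 330 - j1.782 Ω.
Step 4 — Series with R1: Z_total = R1 + (R2 || C) = 354.9 - j1.782 Ω = 354.9∠-0.3° Ω.
Step 5 — Source phasor: V = 50.5∠35.0° V = 41.37 + j28.97 V.
Step 6 — Ohm's law: I = V / Z_total = (41.37 + j28.97) / (354.9 - j1.782) = 0.1162 + j0.0822 A.
Step 7 — Convert to polar: |I| = 0.1423 A, ∠I = 35.3°.

I = 0.1423∠35.3° A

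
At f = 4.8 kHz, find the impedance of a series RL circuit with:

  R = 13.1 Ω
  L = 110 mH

Step 1 — Angular frequency: ω = 2π·f = 2π·4800 = 3.016e+04 rad/s.
Step 2 — Component impedances:
  R: Z = R = 13.1 Ω
  L: Z = jωL = j·3.016e+04·0.11 = 0 + j3318 Ω
Step 3 — Series combination: Z_total = R + L = 13.1 + j3318 Ω = 3318∠89.8° Ω.

Z = 13.1 + j3318 Ω = 3318∠89.8° Ω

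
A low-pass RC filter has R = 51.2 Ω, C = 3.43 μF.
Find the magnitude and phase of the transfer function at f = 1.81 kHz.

Step 1 — Angular frequency: ω = 2π·1810 = 1.137e+04 rad/s.
Step 2 — Transfer function: H(jω) = 1/(1 + jωRC).
Step 3 — Denominator: 1 + jωRC = 1 + j·1.137e+04·51.2·3.43e-06 = 1 + j1.997.
Step 4 — H = 0.2004 - j0.4003.
Step 5 — Magnitude: |H| = 0.4477 (-7.0 dB); phase: φ = -63.4°.

|H| = 0.4477 (-7.0 dB), φ = -63.4°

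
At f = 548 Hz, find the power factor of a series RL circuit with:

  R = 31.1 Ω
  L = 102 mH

Step 1 — Angular frequency: ω = 2π·f = 2π·548 = 3443 rad/s.
Step 2 — Component impedances:
  R: Z = R = 31.1 Ω
  L: Z = jωL = j·3443·0.102 = 0 + j351.2 Ω
Step 3 — Series combination: Z_total = R + L = 31.1 + j351.2 Ω = 352.6∠84.9° Ω.
Step 4 — Power factor: PF = cos(φ) = Re(Z)/|Z| = 31.1/352.58 = 0.08821.
Step 5 — Type: Im(Z) = 351.2 ⇒ lagging (phase φ = 84.9°).

PF = 0.08821 (lagging, φ = 84.9°)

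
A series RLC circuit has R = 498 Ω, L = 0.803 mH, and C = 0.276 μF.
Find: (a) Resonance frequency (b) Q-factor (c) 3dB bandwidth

Step 1 — Resonance condition Im(Z)=0 gives ω₀ = 1/√(LC).
Step 2 — ω₀ = 1/√(0.000803·2.76e-07) = 6.717e+04 rad/s.
Step 3 — f₀ = ω₀/(2π) = 1.069e+04 Hz.
Step 4 — Series Q: Q = ω₀L/R = 6.717e+04·0.000803/498 = 0.1083.
Step 5 — 3dB bandwidth: Δω = ω₀/Q = 6.202e+05 rad/s; BW = Δω/(2π) = 9.87e+04 Hz.

(a) f₀ = 1.069e+04 Hz  (b) Q = 0.1083  (c) BW = 9.87e+04 Hz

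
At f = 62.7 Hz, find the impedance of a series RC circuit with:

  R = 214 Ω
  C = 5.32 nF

Step 1 — Angular frequency: ω = 2π·f = 2π·62.7 = 394 rad/s.
Step 2 — Component impedances:
  R: Z = R = 214 Ω
  C: Z = 1/(jωC) = -j/(ω·C) = 0 - j4.771e+05 Ω
Step 3 — Series combination: Z_total = R + C = 214 - j4.771e+05 Ω = 4.771e+05∠-90.0° Ω.

Z = 214 - j4.771e+05 Ω = 4.771e+05∠-90.0° Ω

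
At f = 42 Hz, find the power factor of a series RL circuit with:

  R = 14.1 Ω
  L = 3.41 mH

Step 1 — Angular frequency: ω = 2π·f = 2π·42 = 263.9 rad/s.
Step 2 — Component impedances:
  R: Z = R = 14.1 Ω
  L: Z = jωL = j·263.9·0.00341 = 0 + j0.8999 Ω
Step 3 — Series combination: Z_total = R + L = 14.1 + j0.8999 Ω = 14.13∠3.7° Ω.
Step 4 — Power factor: PF = cos(φ) = Re(Z)/|Z| = 14.1/14.1287 = 0.998.
Step 5 — Type: Im(Z) = 0.8999 ⇒ lagging (phase φ = 3.7°).

PF = 0.998 (lagging, φ = 3.7°)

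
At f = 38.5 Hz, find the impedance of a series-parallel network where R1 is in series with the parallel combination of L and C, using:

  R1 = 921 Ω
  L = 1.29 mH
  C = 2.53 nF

Step 1 — Angular frequency: ω = 2π·f = 2π·38.5 = 241.9 rad/s.
Step 2 — Component impedances:
  R1: Z = R = 921 Ω
  L: Z = jωL = j·241.9·0.00129 = 0 + j0.3121 Ω
  C: Z = 1/(jωC) = -j/(ω·C) = 0 - j1.634e+06 Ω
Step 3 — Parallel branch: L || C = 1/(1/L + 1/C) = 0 + j0.3121 Ω.
Step 4 — Series with R1: Z_total = R1 + (L || C) = 921 + j0.3121 Ω = 921∠0.0° Ω.

Z = 921 + j0.3121 Ω = 921∠0.0° Ω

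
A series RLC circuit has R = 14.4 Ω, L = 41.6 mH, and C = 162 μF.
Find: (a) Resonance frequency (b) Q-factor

Step 1 — Resonance condition Im(Z)=0 gives ω₀ = 1/√(LC).
Step 2 — ω₀ = 1/√(0.0416·0.000162) = 385.2 rad/s.
Step 3 — f₀ = ω₀/(2π) = 61.31 Hz.
Step 4 — Series Q: Q = ω₀L/R = 385.2·0.0416/14.4 = 1.113.

(a) f₀ = 61.31 Hz  (b) Q = 1.113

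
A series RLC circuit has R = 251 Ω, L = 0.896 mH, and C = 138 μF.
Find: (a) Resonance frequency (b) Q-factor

Step 1 — Resonance condition Im(Z)=0 gives ω₀ = 1/√(LC).
Step 2 — ω₀ = 1/√(0.000896·0.000138) = 2844 rad/s.
Step 3 — f₀ = ω₀/(2π) = 452.6 Hz.
Step 4 — Series Q: Q = ω₀L/R = 2844·0.000896/251 = 0.01015.

(a) f₀ = 452.6 Hz  (b) Q = 0.01015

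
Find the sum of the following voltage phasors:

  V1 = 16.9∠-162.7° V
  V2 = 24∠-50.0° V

Step 1 — Convert each phasor to rectangular form:
  V1 = 16.9·(cos(-162.7°) + j·sin(-162.7°)) = -16.14 - j5.026 V
  V2 = 24·(cos(-50.0°) + j·sin(-50.0°)) = 15.43 - j18.39 V
Step 2 — Sum components: V_total = -0.7086 - j23.41 V.
Step 3 — Convert to polar: |V_total| = 23.42 V, ∠V_total = -91.7°.

V_total = 23.42∠-91.7° V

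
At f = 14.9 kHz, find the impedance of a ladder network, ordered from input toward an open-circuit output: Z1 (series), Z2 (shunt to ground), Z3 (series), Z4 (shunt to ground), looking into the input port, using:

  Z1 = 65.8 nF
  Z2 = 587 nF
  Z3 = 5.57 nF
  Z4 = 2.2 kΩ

Step 1 — Angular frequency: ω = 2π·f = 2π·1.49e+04 = 9.362e+04 rad/s.
Step 2 — Component impedances:
  Z1: Z = 1/(jωC) = -j/(ω·C) = 0 - j162.3 Ω
  Z2: Z = 1/(jωC) = -j/(ω·C) = 0 - j18.2 Ω
  Z3: Z = 1/(jωC) = -j/(ω·C) = 0 - j1918 Ω
  Z4: Z = R = 2200 Ω
Step 3 — Ladder network (open output): work backward from the far end, alternating series and parallel combinations. Z_in = 0.08483 - j180.5 Ω = 180.5∠-90.0° Ω.

Z = 0.08483 - j180.5 Ω = 180.5∠-90.0° Ω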